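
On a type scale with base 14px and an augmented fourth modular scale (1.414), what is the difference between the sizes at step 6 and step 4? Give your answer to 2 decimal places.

Step 4: 14.0 × 1.414⁴ = 55.9662px
Step 6: 14.0 × 1.414⁶ = 111.8986px
Difference: 111.8986 − 55.9662 = 55.9324px

55.93px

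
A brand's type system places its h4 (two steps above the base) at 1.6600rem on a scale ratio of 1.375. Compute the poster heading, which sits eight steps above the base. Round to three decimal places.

11.218rem

1.6600 × 1.375⁶ = 1.6600 × 6.75797 ≈ 11.218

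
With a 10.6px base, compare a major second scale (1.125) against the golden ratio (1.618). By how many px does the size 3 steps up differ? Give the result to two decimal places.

29.81px

Major second: 10.6 × 1.125³ = 15.0926px
Golden ratio: 10.6 × 1.618³ = 44.8995px
Difference: 44.8995 − 15.0926 = 29.8069px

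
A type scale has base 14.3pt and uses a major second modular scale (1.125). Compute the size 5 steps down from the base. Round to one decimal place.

A modular type scale is a geometric sequence: sizeₙ = base × rⁿ.
14.3 ÷ 1.125⁵ = 14.3 ÷ 1.80203 ≈ 7.94

7.9pt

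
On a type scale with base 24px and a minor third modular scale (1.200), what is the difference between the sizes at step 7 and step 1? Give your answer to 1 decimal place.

57.2px

Step 1: 24.0 × 1.200 = 28.800px
Step 7: 24.0 × 1.200⁷ = 85.996px
Difference: 85.996 − 28.800 = 57.196px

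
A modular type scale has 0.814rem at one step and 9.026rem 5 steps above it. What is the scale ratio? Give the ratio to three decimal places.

1.618

The ratio satisfies 0.814 × r⁵ = 9.026, so r = (9.026 / 0.814)^(1/5).
r = 11.0885^(1/5) ≈ 1.6180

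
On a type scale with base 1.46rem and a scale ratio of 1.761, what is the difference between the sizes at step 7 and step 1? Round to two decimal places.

Step 1: 1.46 × 1.761 = 2.5711rem
Step 7: 1.46 × 1.761⁷ = 76.6776rem
Difference: 76.6776 − 2.5711 = 74.1065rem

74.11rem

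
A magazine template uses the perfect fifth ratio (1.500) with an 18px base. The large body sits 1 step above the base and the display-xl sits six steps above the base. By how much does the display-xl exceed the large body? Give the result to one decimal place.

Step 1: 18.0 × 1.500 = 27.000px
Step 6: 18.0 × 1.500⁶ = 205.031px
Difference: 205.031 − 27.000 = 178.031px

178.0px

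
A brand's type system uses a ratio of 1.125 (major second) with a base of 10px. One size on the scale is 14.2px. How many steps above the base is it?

3

1.125ⁿ = 14.2 / 10 = 1.4200
n = ln(1.4200) / ln(1.125) = 0.3507 / 0.1178 ≈ 2.98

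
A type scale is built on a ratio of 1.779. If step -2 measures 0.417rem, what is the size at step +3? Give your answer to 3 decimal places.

7.430rem

0.417 × 1.779⁵ = 0.417 × 17.81885 ≈ 7.430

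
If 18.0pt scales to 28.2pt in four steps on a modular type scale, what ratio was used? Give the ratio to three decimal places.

1.119

The ratio satisfies 18.0 × r⁴ = 28.2, so r = (28.2 / 18.0)^(1/4).
r = 1.5667^(1/4) ≈ 1.1188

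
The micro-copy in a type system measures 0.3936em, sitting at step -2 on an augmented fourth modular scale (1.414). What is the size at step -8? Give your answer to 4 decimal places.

0.0492em

The gap is -8 − (-2) = -6 steps, so the factor is 1.414^-6.
0.3936 ÷ 1.414⁶ = 0.3936 ÷ 7.99275 ≈ 0.0492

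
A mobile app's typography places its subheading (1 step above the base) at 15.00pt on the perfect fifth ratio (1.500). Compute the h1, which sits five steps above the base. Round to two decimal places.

Moving from step +1 to step +5 is 4 steps up, so multiply by r⁴.
15.00 × 1.500⁴ = 15.00 × 5.06250 ≈ 75.938

75.94pt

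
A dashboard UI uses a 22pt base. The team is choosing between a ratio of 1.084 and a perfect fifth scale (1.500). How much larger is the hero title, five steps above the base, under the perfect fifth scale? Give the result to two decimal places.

At 1.084: 22.0 × 1.084⁵ = 32.9283pt
Perfect fifth: 22.0 × 1.500⁵ = 167.0625pt
Difference: 167.0625 − 32.9283 = 134.1342pt

134.13pt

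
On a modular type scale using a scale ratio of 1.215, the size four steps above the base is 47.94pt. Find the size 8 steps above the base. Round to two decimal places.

104.47pt

47.94 × 1.215⁴ = 47.94 × 2.17924 ≈ 104.473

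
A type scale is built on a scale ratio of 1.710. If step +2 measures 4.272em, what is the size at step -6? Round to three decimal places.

0.058em

Moving from step +2 to step -6 is 8 steps down, so divide by r⁸.
4.272 ÷ 1.710⁸ = 4.272 ÷ 73.10867 ≈ 0.058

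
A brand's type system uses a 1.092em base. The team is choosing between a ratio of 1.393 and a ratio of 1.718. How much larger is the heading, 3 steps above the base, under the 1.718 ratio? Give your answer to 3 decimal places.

2.585em

At 1.393: 1.092 × 1.393³ = 2.95173em
At 1.718: 1.092 × 1.718³ = 5.53722em
Difference: 5.53722 − 2.95173 = 2.58549em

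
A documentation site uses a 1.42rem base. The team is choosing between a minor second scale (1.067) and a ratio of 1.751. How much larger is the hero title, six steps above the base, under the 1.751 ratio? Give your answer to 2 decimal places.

Minor second: 1.42 × 1.067⁶ = 2.0954rem
At 1.751: 1.42 × 1.751⁶ = 40.9266rem
Difference: 40.9266 − 2.0954 = 38.8312rem

38.83rem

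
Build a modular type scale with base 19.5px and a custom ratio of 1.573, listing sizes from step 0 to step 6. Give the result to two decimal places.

Step 0: 19.5px
Step 1: 19.5 × 1.573 = 30.67
Step 2: 19.5 × 1.573² = 48.25
Step 3: 19.5 × 1.573³ = 75.90
Step 4: 19.5 × 1.573⁴ = 119.38
Step 5: 19.5 × 1.573⁵ = 187.79
Step 6: 19.5 × 1.573⁶ = 295.40

19.50px, 30.67px, 48.25px, 75.90px, 119.38px, 187.79px, 295.40px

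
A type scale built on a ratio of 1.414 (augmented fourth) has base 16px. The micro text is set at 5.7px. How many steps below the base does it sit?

3

1.414ⁿ = 16 / 5.7 = 2.8070
n = ln(2.8070) / ln(1.414) = 1.0321 / 0.3464 ≈ 2.98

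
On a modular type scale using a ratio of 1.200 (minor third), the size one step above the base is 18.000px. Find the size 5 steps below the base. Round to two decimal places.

6.03px

18.000 ÷ 1.200⁶ = 18.000 ÷ 2.98598 ≈ 6.028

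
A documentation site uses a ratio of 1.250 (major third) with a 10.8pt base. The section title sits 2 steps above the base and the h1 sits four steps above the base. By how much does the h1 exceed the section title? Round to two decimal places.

Step 2: 10.8 × 1.250² = 16.8750pt
Step 4: 10.8 × 1.250⁴ = 26.3672pt
Difference: 26.3672 − 16.8750 = 9.4922pt

9.49pt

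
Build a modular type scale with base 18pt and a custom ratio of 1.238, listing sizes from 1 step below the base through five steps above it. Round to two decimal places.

Step -1: 18.0 ÷ 1.238 = 14.54
Step 0: 18pt
Step 1: 18.0 × 1.238 = 22.28
Step 2: 18.0 × 1.238² = 27.59
Step 3: 18.0 × 1.238³ = 34.15
Step 4: 18.0 × 1.238⁴ = 42.28
Step 5: 18.0 × 1.238⁵ = 52.35

14.54pt, 18.00pt, 22.28pt, 27.59pt, 34.15pt, 42.28pt, 52.35pt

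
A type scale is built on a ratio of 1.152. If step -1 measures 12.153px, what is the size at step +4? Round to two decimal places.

12.153 × 1.152⁵ = 12.153 × 2.02891 ≈ 24.657

24.66px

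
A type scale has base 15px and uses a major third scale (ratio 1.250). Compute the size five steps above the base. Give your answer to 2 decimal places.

45.78px

15.0 × 1.250⁵ = 15.0 × 3.05176 ≈ 45.78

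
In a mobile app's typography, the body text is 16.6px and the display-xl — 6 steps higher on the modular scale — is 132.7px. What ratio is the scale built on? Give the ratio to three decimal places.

1.414

The ratio satisfies 16.6 × r⁶ = 132.7, so r = (132.7 / 16.6)^(1/6).
r = 7.9940^(1/6) ≈ 1.4140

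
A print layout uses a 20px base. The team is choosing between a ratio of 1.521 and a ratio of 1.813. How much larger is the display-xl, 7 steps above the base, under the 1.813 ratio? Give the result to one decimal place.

At 1.521: 20.0 × 1.521⁷ = 376.647px
At 1.813: 20.0 × 1.813⁷ = 1287.700px
Difference: 1287.700 − 376.647 = 911.053px

911.1px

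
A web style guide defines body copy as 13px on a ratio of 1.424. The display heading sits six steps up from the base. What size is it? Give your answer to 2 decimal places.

108.39px

13.0 × 1.424⁶ = 13.0 × 8.33796 ≈ 108.39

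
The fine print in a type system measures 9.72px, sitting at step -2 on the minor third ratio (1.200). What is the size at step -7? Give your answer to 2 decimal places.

9.72 ÷ 1.200⁵ = 9.72 ÷ 2.48832 ≈ 3.906

3.91px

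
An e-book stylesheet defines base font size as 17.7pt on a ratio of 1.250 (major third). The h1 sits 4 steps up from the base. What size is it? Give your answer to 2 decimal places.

43.21pt

Every step multiplies by the scale ratio.
17.7 × 1.250⁴ = 17.7 × 2.44141 ≈ 43.21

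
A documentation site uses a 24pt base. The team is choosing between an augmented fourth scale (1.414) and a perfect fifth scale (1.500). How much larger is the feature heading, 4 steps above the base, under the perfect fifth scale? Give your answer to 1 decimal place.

Augmented fourth: 24.0 × 1.414⁴ = 95.942pt
Perfect fifth: 24.0 × 1.500⁴ = 121.500pt
Difference: 121.500 − 95.942 = 25.558pt

25.6pt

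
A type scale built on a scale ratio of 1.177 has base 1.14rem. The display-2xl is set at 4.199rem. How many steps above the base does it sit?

8

1.177ⁿ = 4.199 / 1.14 = 3.6833
n = ln(3.6833) / ln(1.177) = 1.3038 / 0.1630 ≈ 8.00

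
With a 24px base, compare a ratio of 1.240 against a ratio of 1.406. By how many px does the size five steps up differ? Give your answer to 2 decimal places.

At 1.240: 24.0 × 1.240⁵ = 70.3590px
At 1.406: 24.0 × 1.406⁵ = 131.8675px
Difference: 131.8675 − 70.3590 = 61.5085px

61.51px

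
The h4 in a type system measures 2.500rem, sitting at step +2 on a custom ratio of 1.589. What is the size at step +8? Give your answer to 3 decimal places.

40.242rem

2.500 × 1.589⁶ = 2.500 × 16.09694 ≈ 40.242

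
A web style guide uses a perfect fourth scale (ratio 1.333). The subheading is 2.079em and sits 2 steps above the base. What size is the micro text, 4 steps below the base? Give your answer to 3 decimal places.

0.371em

The gap is -4 − (2) = -6 steps, so the factor is 1.333^-6.
2.079 ÷ 1.333⁶ = 2.079 ÷ 5.61023 ≈ 0.371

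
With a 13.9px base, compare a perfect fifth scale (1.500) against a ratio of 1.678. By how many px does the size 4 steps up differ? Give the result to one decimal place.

Perfect fifth: 13.9 × 1.500⁴ = 70.369px
At 1.678: 13.9 × 1.678⁴ = 110.200px
Difference: 110.200 − 70.369 = 39.831px

39.8px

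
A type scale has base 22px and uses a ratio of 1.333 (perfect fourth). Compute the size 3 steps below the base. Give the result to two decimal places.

22.0 ÷ 1.333³ = 22.0 ÷ 2.36859 ≈ 9.29

9.29px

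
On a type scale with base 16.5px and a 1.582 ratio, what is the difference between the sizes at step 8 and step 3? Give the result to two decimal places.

582.02px

Step 3: 16.5 × 1.582³ = 65.3286px
Step 8: 16.5 × 1.582⁸ = 647.3450px
Difference: 647.3450 − 65.3286 = 582.0164px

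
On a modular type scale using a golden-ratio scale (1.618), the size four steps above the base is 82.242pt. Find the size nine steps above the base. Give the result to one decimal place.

912.0pt

82.242 × 1.618⁵ = 82.242 × 11.08901 ≈ 911.982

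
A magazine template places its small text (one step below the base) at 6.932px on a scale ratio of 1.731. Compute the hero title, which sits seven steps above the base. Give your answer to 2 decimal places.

6.932 × 1.731⁸ = 6.932 × 80.60770 ≈ 558.773

558.77px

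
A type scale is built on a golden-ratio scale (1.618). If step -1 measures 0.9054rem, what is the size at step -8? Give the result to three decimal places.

0.9054 ÷ 1.618⁷ = 0.9054 ÷ 29.03017 ≈ 0.031

0.031rem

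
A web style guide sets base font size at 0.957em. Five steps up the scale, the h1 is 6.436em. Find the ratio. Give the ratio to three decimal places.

The ratio satisfies 0.957 × r⁵ = 6.436, so r = (6.436 / 0.957)^(1/5).
r = 6.7252^(1/5) ≈ 1.4640

1.464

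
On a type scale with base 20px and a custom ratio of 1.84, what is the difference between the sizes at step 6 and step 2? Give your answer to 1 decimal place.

Step 2: 20.0 × 1.84² = 67.712px
Step 6: 20.0 × 1.84⁶ = 776.134px
Difference: 776.134 − 67.712 = 708.422px

708.4px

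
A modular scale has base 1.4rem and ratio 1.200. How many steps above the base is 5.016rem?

1.200ⁿ = 5.016 / 1.4 = 3.5829
n = ln(3.5829) / ln(1.200) = 1.2762 / 0.1823 ≈ 7.00

7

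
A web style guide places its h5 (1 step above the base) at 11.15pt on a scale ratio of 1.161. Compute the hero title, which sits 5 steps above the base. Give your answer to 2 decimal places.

20.26pt

The gap is 5 − (1) = 4 steps, so the factor is 1.161^4.
11.15 × 1.161⁴ = 11.15 × 1.81689 ≈ 20.258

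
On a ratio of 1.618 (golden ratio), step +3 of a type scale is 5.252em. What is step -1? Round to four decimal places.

0.7663em

Moving from step +3 to step -1 is 4 steps down, so divide by r⁴.
5.252 ÷ 1.618⁴ = 5.252 ÷ 6.85353 ≈ 0.7663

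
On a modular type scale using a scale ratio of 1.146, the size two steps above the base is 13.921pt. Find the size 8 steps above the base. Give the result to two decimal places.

13.921 × 1.146⁶ = 13.921 × 2.26521 ≈ 31.534

31.53pt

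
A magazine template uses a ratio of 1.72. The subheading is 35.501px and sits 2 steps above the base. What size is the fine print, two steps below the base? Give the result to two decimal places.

35.501 ÷ 1.72⁴ = 35.501 ÷ 8.75213 ≈ 4.056

4.06px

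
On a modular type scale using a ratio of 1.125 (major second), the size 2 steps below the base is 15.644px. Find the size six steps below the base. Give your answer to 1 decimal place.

9.8px

15.644 ÷ 1.125⁴ = 15.644 ÷ 1.60181 ≈ 9.766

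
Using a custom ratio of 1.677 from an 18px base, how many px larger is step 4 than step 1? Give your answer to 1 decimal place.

112.2px

Step 1: 18.0 × 1.677 = 30.186px
Step 4: 18.0 × 1.677⁴ = 142.365px
Difference: 142.365 − 30.186 = 112.179px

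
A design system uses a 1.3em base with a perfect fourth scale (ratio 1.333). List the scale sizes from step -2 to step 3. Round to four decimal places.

0.7316em, 0.9752em, 1.3000em, 1.7329em, 2.3100em, 3.0792em

Step -2: 1.3 ÷ 1.333² = 0.7316
Step -1: 1.3 ÷ 1.333 = 0.9752
Step 0: 1.3em
Step 1: 1.3 × 1.333 = 1.7329
Step 2: 1.3 × 1.333² = 2.3100
Step 3: 1.3 × 1.333³ = 3.0792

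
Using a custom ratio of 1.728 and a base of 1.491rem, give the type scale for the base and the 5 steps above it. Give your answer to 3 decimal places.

Step 0: 1.491rem
Step 1: 1.491 × 1.728 = 2.576
Step 2: 1.491 × 1.728² = 4.452
Step 3: 1.491 × 1.728³ = 7.693
Step 4: 1.491 × 1.728⁴ = 13.294
Step 5: 1.491 × 1.728⁵ = 22.972

1.491rem, 2.576rem, 4.452rem, 7.693rem, 13.294rem, 22.972rem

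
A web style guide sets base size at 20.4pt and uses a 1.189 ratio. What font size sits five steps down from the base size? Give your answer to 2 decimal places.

8.58pt

Every step multiplies by the scale ratio.
20.4 ÷ 1.189⁵ = 20.4 ÷ 2.37634 ≈ 8.58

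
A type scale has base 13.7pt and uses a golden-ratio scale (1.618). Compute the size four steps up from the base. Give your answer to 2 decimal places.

93.89pt

13.7 × 1.618⁴ = 13.7 × 6.85353 ≈ 93.89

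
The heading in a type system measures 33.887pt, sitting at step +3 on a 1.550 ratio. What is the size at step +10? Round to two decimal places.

728.37pt

The gap is 10 − (3) = 7 steps, so the factor is 1.550^7.
33.887 × 1.550⁷ = 33.887 × 21.49423 ≈ 728.375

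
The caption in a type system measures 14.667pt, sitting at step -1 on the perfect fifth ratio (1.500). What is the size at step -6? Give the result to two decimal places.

1.93pt

The gap is -6 − (-1) = -5 steps, so the factor is 1.500^-5.
14.667 ÷ 1.500⁵ = 14.667 ÷ 7.59375 ≈ 1.931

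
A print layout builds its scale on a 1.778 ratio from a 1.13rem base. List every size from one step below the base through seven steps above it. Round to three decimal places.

Step -1: 1.13 ÷ 1.778 = 0.636
Step 0: 1.13rem
Step 1: 1.13 × 1.778 = 2.009
Step 2: 1.13 × 1.778² = 3.572
Step 3: 1.13 × 1.778³ = 6.351
Step 4: 1.13 × 1.778⁴ = 11.293
Step 5: 1.13 × 1.778⁵ = 20.079
Step 6: 1.13 × 1.778⁶ = 35.700
Step 7: 1.13 × 1.778⁷ = 63.475

0.636rem, 1.130rem, 2.009rem, 3.572rem, 6.351rem, 11.293rem, 20.079rem, 35.700rem, 63.475rem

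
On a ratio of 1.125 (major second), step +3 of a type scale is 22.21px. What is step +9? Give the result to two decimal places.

45.03px

22.21 × 1.125⁶ = 22.21 × 2.02729 ≈ 45.026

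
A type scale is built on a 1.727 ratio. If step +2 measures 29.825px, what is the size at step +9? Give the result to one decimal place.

29.825 × 1.727⁷ = 29.825 × 45.81908 ≈ 1366.554

1366.6px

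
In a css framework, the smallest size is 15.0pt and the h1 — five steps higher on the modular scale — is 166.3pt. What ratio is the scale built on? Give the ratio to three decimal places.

r⁵ = 166.3 / 15.0, so r = (166.3/15.0)^(1/5).
r = 11.0867^(1/5) ≈ 1.6179

1.618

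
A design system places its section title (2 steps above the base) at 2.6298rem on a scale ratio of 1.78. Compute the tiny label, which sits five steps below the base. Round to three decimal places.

2.6298 ÷ 1.78⁷ = 2.6298 ÷ 56.61611 ≈ 0.046

0.046rem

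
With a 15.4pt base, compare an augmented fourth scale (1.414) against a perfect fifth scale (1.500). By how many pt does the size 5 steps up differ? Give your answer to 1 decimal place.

29.9pt

Augmented fourth: 15.4 × 1.414⁵ = 87.050pt
Perfect fifth: 15.4 × 1.500⁵ = 116.944pt
Difference: 116.944 − 87.050 = 29.894pt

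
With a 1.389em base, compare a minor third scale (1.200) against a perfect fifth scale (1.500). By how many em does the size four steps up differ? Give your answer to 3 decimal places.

4.152em

Minor third: 1.389 × 1.200⁴ = 2.88023em
Perfect fifth: 1.389 × 1.500⁴ = 7.03181em
Difference: 7.03181 − 2.88023 = 4.15158em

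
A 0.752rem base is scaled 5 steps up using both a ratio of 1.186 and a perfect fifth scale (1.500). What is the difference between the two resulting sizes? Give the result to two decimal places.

3.95rem

At 1.186: 0.752 × 1.186⁵ = 1.7646rem
Perfect fifth: 0.752 × 1.500⁵ = 5.7105rem
Difference: 5.7105 − 1.7646 = 3.9459rem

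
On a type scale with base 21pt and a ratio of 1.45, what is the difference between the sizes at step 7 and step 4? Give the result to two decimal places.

Step 4: 21.0 × 1.45⁴ = 92.8306pt
Step 7: 21.0 × 1.45⁷ = 283.0058pt
Difference: 283.0058 − 92.8306 = 190.1752pt

190.18pt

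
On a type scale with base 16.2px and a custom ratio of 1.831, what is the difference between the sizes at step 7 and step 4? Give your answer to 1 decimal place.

Step 4: 16.2 × 1.831⁴ = 182.083px
Step 7: 16.2 × 1.831⁷ = 1117.721px
Difference: 1117.721 − 182.083 = 935.638px

935.6px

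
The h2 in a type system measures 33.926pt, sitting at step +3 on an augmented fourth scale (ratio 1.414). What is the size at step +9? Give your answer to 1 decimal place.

33.926 × 1.414⁶ = 33.926 × 7.99275 ≈ 271.162

271.2pt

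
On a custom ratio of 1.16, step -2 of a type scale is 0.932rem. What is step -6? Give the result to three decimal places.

0.932 ÷ 1.16⁴ = 0.932 ÷ 1.81064 ≈ 0.515

0.515rem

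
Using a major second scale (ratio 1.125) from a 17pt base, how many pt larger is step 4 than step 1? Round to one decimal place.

Step 1: 17.0 × 1.125 = 19.125pt
Step 4: 17.0 × 1.125⁴ = 27.231pt
Difference: 27.231 − 19.125 = 8.106pt

8.1pt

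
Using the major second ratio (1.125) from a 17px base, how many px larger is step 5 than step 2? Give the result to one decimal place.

9.1px

Step 2: 17.0 × 1.125² = 21.516px
Step 5: 17.0 × 1.125⁵ = 30.635px
Difference: 30.635 − 21.516 = 9.119px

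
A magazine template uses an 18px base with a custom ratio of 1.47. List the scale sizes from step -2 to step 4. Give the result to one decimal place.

Step -2: 18.0 ÷ 1.47² = 8.3
Step -1: 18.0 ÷ 1.47 = 12.2
Step 0: 18px
Step 1: 18.0 × 1.47 = 26.5
Step 2: 18.0 × 1.47² = 38.9
Step 3: 18.0 × 1.47³ = 57.2
Step 4: 18.0 × 1.47⁴ = 84.1

8.3px, 12.2px, 18.0px, 26.5px, 38.9px, 57.2px, 84.1px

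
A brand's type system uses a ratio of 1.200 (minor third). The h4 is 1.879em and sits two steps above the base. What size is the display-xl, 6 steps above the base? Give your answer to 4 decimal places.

3.8963em

Moving from step +2 to step +6 is 4 steps up, so multiply by r⁴.
1.879 × 1.200⁴ = 1.879 × 2.07360 ≈ 3.8963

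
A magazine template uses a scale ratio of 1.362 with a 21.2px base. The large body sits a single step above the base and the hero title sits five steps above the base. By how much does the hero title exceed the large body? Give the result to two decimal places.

70.49px

Step 1: 21.2 × 1.362 = 28.8744px
Step 5: 21.2 × 1.362⁵ = 99.3622px
Difference: 99.3622 − 28.8744 = 70.4878px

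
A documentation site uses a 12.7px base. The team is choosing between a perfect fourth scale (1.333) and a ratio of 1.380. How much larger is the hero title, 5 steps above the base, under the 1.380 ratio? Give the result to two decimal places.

10.11px

Perfect fourth: 12.7 × 1.333⁵ = 53.4508px
At 1.380: 12.7 × 1.380⁵ = 63.5622px
Difference: 63.5622 − 53.4508 = 10.1114px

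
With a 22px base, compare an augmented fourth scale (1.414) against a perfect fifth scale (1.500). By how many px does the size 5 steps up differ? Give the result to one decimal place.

Augmented fourth: 22.0 × 1.414⁵ = 124.357px
Perfect fifth: 22.0 × 1.500⁵ = 167.062px
Difference: 167.062 − 124.357 = 42.705px

42.7px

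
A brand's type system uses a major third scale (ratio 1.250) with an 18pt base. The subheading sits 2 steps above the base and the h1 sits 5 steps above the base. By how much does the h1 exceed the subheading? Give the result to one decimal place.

26.8pt

Step 2: 18.0 × 1.250² = 28.125pt
Step 5: 18.0 × 1.250⁵ = 54.932pt
Difference: 54.932 − 28.125 = 26.807pt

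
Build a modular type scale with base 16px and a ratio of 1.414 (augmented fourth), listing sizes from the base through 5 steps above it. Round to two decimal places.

Step 0: 16px
Step 1: 16.0 × 1.414 = 22.62
Step 2: 16.0 × 1.414² = 31.99
Step 3: 16.0 × 1.414³ = 45.23
Step 4: 16.0 × 1.414⁴ = 63.96
Step 5: 16.0 × 1.414⁵ = 90.44

16.00px, 22.62px, 31.99px, 45.23px, 63.96px, 90.44px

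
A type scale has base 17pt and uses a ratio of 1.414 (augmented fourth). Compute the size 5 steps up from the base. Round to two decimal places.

17.0 × 1.414⁵ = 17.0 × 5.65258 ≈ 96.09

96.09pt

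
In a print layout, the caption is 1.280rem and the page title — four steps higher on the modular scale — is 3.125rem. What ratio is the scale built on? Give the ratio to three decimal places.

r⁴ = 3.125 / 1.280, so r = (3.125/1.280)^(1/4).
r = 2.4414^(1/4) ≈ 1.2500

1.250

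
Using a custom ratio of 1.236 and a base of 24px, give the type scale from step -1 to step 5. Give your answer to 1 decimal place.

Step -1: 24.0 ÷ 1.236 = 19.4
Step 0: 24px
Step 1: 24.0 × 1.236 = 29.7
Step 2: 24.0 × 1.236² = 36.7
Step 3: 24.0 × 1.236³ = 45.3
Step 4: 24.0 × 1.236⁴ = 56.0
Step 5: 24.0 × 1.236⁵ = 69.2

19.4px, 24.0px, 29.7px, 36.7px, 45.3px, 56.0px, 69.2px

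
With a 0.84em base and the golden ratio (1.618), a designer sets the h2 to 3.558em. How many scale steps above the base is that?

3

1.618ⁿ = 3.558 / 0.84 = 4.2357
n = ln(4.2357) / ln(1.618) = 1.4436 / 0.4812 ≈ 3.00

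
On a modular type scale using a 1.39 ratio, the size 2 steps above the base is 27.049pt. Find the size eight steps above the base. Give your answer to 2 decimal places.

27.049 × 1.39⁶ = 27.049 × 7.21255 ≈ 195.092

195.09pt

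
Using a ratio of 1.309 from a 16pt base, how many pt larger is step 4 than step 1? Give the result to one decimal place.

26.0pt

Step 1: 16.0 × 1.309 = 20.944pt
Step 4: 16.0 × 1.309⁴ = 46.976pt
Difference: 46.976 − 20.944 = 26.032pt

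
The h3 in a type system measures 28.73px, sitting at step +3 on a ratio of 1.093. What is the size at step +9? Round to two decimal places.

48.98px

Moving from step +3 to step +9 is 6 steps up, so multiply by r⁶.
28.73 × 1.093⁶ = 28.73 × 1.70499 ≈ 48.984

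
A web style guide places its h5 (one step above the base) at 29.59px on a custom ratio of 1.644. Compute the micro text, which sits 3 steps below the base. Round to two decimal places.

4.05px

The gap is -3 − (1) = -4 steps, so the factor is 1.644^-4.
29.59 ÷ 1.644⁴ = 29.59 ÷ 7.30478 ≈ 4.051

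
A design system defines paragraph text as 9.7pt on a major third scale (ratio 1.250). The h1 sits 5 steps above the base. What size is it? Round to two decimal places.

29.60pt

Every step multiplies by the scale ratio.
9.7 × 1.250⁵ = 9.7 × 3.05176 ≈ 29.60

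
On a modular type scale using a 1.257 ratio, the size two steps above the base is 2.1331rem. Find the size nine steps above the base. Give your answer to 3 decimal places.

The gap is 9 − (2) = 7 steps, so the factor is 1.257^7.
2.1331 × 1.257⁷ = 2.1331 × 4.95846 ≈ 10.577

10.577rem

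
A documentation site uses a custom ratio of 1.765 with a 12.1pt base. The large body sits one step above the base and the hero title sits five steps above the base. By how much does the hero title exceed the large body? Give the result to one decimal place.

Step 1: 12.1 × 1.765 = 21.356pt
Step 5: 12.1 × 1.765⁵ = 207.257pt
Difference: 207.257 − 21.356 = 185.901pt

185.9pt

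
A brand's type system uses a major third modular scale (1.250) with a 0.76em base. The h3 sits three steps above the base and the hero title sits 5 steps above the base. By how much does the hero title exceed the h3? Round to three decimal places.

0.835em

Step 3: 0.76 × 1.250³ = 1.48438em
Step 5: 0.76 × 1.250⁵ = 2.31934em
Difference: 2.31934 − 1.48438 = 0.83496em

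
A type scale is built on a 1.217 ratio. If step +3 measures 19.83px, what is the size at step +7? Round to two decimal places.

19.83 × 1.217⁴ = 19.83 × 2.19362 ≈ 43.500

43.50px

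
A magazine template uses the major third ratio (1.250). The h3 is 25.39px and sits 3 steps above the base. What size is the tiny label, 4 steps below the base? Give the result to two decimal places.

25.39 ÷ 1.250⁷ = 25.39 ÷ 4.76837 ≈ 5.325

5.32px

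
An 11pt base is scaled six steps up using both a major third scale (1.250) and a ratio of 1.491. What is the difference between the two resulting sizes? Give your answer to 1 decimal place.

78.9pt

Major third: 11.0 × 1.250⁶ = 41.962pt
At 1.491: 11.0 × 1.491⁶ = 120.853pt
Difference: 120.853 − 41.962 = 78.891pt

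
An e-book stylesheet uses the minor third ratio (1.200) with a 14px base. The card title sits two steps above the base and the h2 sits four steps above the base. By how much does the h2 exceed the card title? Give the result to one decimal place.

Step 2: 14.0 × 1.200² = 20.160px
Step 4: 14.0 × 1.200⁴ = 29.030px
Difference: 29.030 − 20.160 = 8.870px

8.9px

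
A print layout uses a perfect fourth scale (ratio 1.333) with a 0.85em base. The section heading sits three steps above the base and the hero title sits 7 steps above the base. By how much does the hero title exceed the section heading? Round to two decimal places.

Step 3: 0.85 × 1.333³ = 2.0133em
Step 7: 0.85 × 1.333⁷ = 6.3567em
Difference: 6.3567 − 2.0133 = 4.3434em

4.34em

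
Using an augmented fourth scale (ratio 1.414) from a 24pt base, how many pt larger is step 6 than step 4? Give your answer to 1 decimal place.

Step 4: 24.0 × 1.414⁴ = 95.942pt
Step 6: 24.0 × 1.414⁶ = 191.826pt
Difference: 191.826 − 95.942 = 95.884pt

95.9pt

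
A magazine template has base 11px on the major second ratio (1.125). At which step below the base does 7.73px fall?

1.125ⁿ = 11 / 7.73 = 1.4230
n = ln(1.4230) / ln(1.125) = 0.3528 / 0.1178 ≈ 3.00

3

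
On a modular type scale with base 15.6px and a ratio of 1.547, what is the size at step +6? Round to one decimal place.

213.8px

Each step on a modular scale multiplies by the ratio, so the size n steps from the base is base × ratioⁿ.
15.6 × 1.547⁶ = 15.6 × 13.70698 ≈ 213.83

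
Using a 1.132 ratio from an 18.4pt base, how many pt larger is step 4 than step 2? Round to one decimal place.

Step 2: 18.4 × 1.132² = 23.578pt
Step 4: 18.4 × 1.132⁴ = 30.214pt
Difference: 30.214 − 23.578 = 6.636pt

6.6pt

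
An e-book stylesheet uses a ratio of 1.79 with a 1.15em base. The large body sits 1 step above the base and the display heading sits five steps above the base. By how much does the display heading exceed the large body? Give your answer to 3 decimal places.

Step 1: 1.15 × 1.79 = 2.05850em
Step 5: 1.15 × 1.79⁵ = 21.13309em
Difference: 21.13309 − 2.05850 = 19.07459em

19.075em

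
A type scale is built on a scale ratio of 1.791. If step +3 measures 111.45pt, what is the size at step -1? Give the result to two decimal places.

10.83pt

111.45 ÷ 1.791⁴ = 111.45 ÷ 10.28922 ≈ 10.832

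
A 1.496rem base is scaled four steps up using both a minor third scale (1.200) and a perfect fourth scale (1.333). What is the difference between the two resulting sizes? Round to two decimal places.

1.62rem

Minor third: 1.496 × 1.200⁴ = 3.1021rem
Perfect fourth: 1.496 × 1.333⁴ = 4.7234rem
Difference: 4.7234 − 3.1021 = 1.6213rem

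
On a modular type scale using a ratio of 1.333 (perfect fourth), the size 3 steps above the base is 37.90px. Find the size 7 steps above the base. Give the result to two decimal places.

119.66px

37.90 × 1.333⁴ = 37.90 × 3.15733 ≈ 119.663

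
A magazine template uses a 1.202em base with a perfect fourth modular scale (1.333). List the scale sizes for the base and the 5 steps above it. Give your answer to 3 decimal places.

1.202em, 1.602em, 2.136em, 2.847em, 3.795em, 5.059em

Step 0: 1.202em
Step 1: 1.202 × 1.333 = 1.602
Step 2: 1.202 × 1.333² = 2.136
Step 3: 1.202 × 1.333³ = 2.847
Step 4: 1.202 × 1.333⁴ = 3.795
Step 5: 1.202 × 1.333⁵ = 5.059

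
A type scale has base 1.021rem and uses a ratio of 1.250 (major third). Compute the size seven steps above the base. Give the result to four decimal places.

4.8685rem

1.021 × 1.250⁷ = 1.021 × 4.76837 ≈ 4.8685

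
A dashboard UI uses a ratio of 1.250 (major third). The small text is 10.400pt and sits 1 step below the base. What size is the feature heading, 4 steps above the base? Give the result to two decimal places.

Moving from step -1 to step +4 is 5 steps up, so multiply by r⁵.
10.400 × 1.250⁵ = 10.400 × 3.05176 ≈ 31.738

31.74pt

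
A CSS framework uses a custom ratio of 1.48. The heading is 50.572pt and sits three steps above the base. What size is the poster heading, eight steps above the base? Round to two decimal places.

The gap is 8 − (3) = 5 steps, so the factor is 1.48^5.
50.572 × 1.48⁵ = 50.572 × 7.10082 ≈ 359.103

359.10pt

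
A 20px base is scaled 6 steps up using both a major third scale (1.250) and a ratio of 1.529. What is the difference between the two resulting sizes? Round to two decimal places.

Major third: 20.0 × 1.250⁶ = 76.2939px
At 1.529: 20.0 × 1.529⁶ = 255.5494px
Difference: 255.5494 − 76.2939 = 179.2555px

179.26px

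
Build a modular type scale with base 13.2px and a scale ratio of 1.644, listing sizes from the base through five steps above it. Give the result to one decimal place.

Step 0: 13.2px
Step 1: 13.2 × 1.644 = 21.7
Step 2: 13.2 × 1.644² = 35.7
Step 3: 13.2 × 1.644³ = 58.7
Step 4: 13.2 × 1.644⁴ = 96.4
Step 5: 13.2 × 1.644⁵ = 158.5

13.2px, 21.7px, 35.7px, 58.7px, 96.4px, 158.5px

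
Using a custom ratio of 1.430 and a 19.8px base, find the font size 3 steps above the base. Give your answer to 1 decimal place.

A modular type scale is a geometric sequence: sizeₙ = base × rⁿ.
19.8 × 1.430³ = 19.8 × 2.92421 ≈ 57.90

57.9px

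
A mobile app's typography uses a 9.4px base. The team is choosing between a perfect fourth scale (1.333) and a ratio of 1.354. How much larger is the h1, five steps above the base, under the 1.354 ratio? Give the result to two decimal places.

3.22px

Perfect fourth: 9.4 × 1.333⁵ = 39.5620px
At 1.354: 9.4 × 1.354⁵ = 42.7781px
Difference: 42.7781 − 39.5620 = 3.2161px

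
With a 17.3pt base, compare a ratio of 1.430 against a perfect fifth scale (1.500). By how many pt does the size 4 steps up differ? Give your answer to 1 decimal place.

15.2pt

At 1.430: 17.3 × 1.430⁴ = 72.342pt
Perfect fifth: 17.3 × 1.500⁴ = 87.581pt
Difference: 87.581 − 72.342 = 15.239pt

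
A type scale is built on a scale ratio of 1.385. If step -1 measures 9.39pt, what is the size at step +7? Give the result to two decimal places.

9.39 × 1.385⁸ = 9.39 × 13.53936 ≈ 127.135

127.13pt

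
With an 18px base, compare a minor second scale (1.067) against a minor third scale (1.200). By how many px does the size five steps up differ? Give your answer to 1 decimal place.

Minor second: 18.0 × 1.067⁵ = 24.894px
Minor third: 18.0 × 1.200⁵ = 44.790px
Difference: 44.790 − 24.894 = 19.896px

19.9px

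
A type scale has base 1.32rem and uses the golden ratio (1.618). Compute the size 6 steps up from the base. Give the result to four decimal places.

23.6835rem

Every step multiplies by the scale ratio.
1.32 × 1.618⁶ = 1.32 × 17.94201 ≈ 23.6835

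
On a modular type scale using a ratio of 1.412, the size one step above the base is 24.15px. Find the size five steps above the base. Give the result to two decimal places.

96.00px

24.15 × 1.412⁴ = 24.15 × 3.97502 ≈ 95.997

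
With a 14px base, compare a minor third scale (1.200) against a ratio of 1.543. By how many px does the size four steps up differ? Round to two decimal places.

50.33px

Minor third: 14.0 × 1.200⁴ = 29.0304px
At 1.543: 14.0 × 1.543⁴ = 79.3582px
Difference: 79.3582 − 29.0304 = 50.3278px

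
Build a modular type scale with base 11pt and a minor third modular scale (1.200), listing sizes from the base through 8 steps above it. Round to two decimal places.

11.00pt, 13.20pt, 15.84pt, 19.01pt, 22.81pt, 27.37pt, 32.85pt, 39.41pt, 47.30pt

Step 0: 11pt
Step 1: 11.0 × 1.200 = 13.20
Step 2: 11.0 × 1.200² = 15.84
Step 3: 11.0 × 1.200³ = 19.01
Step 4: 11.0 × 1.200⁴ = 22.81
Step 5: 11.0 × 1.200⁵ = 27.37
Step 6: 11.0 × 1.200⁶ = 32.85
Step 7: 11.0 × 1.200⁷ = 39.41
Step 8: 11.0 × 1.200⁸ = 47.30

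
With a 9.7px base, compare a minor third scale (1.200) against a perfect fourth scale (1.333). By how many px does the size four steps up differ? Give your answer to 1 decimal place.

Minor third: 9.7 × 1.200⁴ = 20.114px
Perfect fourth: 9.7 × 1.333⁴ = 30.626px
Difference: 30.626 − 20.114 = 10.512px

10.5px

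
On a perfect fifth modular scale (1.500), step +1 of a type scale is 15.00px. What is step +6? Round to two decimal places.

113.91px

15.00 × 1.500⁵ = 15.00 × 7.59375 ≈ 113.906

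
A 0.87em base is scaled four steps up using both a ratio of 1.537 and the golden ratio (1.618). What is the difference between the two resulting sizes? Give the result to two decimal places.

At 1.537: 0.87 × 1.537⁴ = 4.8553em
Golden ratio: 0.87 × 1.618⁴ = 5.9626em
Difference: 5.9626 − 4.8553 = 1.1073em

1.11em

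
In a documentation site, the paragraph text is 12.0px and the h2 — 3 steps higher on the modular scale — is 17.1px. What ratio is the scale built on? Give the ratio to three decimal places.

1.125

The ratio satisfies 12.0 × r³ = 17.1, so r = (17.1 / 12.0)^(1/3).
r = 1.4250^(1/3) ≈ 1.1253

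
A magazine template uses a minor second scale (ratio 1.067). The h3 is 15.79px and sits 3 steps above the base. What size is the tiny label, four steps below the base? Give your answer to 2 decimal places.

10.03px

15.79 ÷ 1.067⁷ = 15.79 ÷ 1.57453 ≈ 10.028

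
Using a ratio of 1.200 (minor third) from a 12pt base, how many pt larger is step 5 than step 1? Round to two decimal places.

Step 1: 12.0 × 1.200 = 14.4000pt
Step 5: 12.0 × 1.200⁵ = 29.8598pt
Difference: 29.8598 − 14.4000 = 15.4598pt

15.46pt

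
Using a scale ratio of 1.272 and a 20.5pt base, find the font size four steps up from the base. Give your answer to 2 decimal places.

53.67pt

A modular type scale is a geometric sequence: sizeₙ = base × rⁿ.
20.5 × 1.272⁴ = 20.5 × 2.61787 ≈ 53.67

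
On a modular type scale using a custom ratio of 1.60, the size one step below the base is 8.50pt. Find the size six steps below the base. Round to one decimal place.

8.50 ÷ 1.60⁵ = 8.50 ÷ 10.48576 ≈ 0.811

0.8pt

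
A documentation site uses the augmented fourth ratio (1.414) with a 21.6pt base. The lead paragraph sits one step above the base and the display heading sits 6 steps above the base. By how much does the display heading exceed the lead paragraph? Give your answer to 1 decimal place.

142.1pt

Step 1: 21.6 × 1.414 = 30.542pt
Step 6: 21.6 × 1.414⁶ = 172.643pt
Difference: 172.643 − 30.542 = 142.101pt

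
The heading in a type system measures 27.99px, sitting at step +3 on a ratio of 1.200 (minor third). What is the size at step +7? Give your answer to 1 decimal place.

58.0px

The gap is 7 − (3) = 4 steps, so the factor is 1.200^4.
27.99 × 1.200⁴ = 27.99 × 2.07360 ≈ 58.040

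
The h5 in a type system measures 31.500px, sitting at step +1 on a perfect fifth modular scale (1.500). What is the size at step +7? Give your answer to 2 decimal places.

Moving from step +1 to step +7 is 6 steps up, so multiply by r⁶.
31.500 × 1.500⁶ = 31.500 × 11.39062 ≈ 358.805

358.80px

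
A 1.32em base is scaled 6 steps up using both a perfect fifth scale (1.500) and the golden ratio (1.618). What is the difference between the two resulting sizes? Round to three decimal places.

8.648em

Perfect fifth: 1.32 × 1.500⁶ = 15.03563em
Golden ratio: 1.32 × 1.618⁶ = 23.68345em
Difference: 23.68345 − 15.03563 = 8.64782em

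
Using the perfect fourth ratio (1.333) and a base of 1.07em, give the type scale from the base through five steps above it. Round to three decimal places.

Step 0: 1.07em
Step 1: 1.07 × 1.333 = 1.426
Step 2: 1.07 × 1.333² = 1.901
Step 3: 1.07 × 1.333³ = 2.534
Step 4: 1.07 × 1.333⁴ = 3.378
Step 5: 1.07 × 1.333⁵ = 4.503

1.070em, 1.426em, 1.901em, 2.534em, 3.378em, 4.503em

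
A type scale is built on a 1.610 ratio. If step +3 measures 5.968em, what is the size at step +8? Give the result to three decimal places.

64.559em

5.968 × 1.610⁵ = 5.968 × 10.81756 ≈ 64.559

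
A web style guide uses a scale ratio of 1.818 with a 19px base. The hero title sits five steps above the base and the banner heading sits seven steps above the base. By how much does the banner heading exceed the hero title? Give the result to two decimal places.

869.80px

Step 5: 19.0 × 1.818⁵ = 377.3314px
Step 7: 19.0 × 1.818⁷ = 1247.1272px
Difference: 1247.1272 − 377.3314 = 869.7958px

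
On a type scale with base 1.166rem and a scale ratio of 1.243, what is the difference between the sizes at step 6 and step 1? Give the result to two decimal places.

2.85rem

Step 1: 1.166 × 1.243 = 1.4493rem
Step 6: 1.166 × 1.243⁶ = 4.3006rem
Difference: 4.3006 − 1.4493 = 2.8513rem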